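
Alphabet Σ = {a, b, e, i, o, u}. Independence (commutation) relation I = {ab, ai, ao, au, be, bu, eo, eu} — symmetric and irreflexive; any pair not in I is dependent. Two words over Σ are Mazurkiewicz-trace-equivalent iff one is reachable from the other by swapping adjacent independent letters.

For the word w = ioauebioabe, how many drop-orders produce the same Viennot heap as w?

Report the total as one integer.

348

0(i) covers ∅
1(o) covers 0:i
2(a) covers ∅
3(u) covers 1:o
4(e) covers 0:i, 2:a
5(b) covers 1:o
6(i) covers 3:u, 4:e, 5:b
7(o) covers 6:i
8(a) covers 4:e
9(b) covers 7:o
10(e) covers 6:i, 8:a
floor of heap: 0:i, 2:a
completions by unplaced set U, small U first (add the entries for U minus each lowest piece of U):
  |U|=1: {9}:1  {10}:1
  |U|=2: {7,9}:1  {8,10}:1  {9,10}:2
  |U|=3: {7,9,10}:3  {8,9,10}:3
  |U|=4: {6,7,9,10}:3  {7,8,9,10}:6
  |U|=5: {3,6,7,9,10}:3  {5,6,7,9,10}:3  {6,7,8,9,10}:9
  |U|=6: {3,5,6,7,9,10}:6  {3,6,7,8,9,10}:12  {4,6,7,8,9,10}:9  {5,6,7,8,9,10}:12
  |U|=7: {1,3,5,6,7,9,10}:6  {2,4,6,7,8,9,10}:9  {3,4,6,7,8,9,10}:21  {3,5,6,7,8,9,10}:30  {4,5,6,7,8,9,10}:21
  |U|=8: {1,3,5,6,7,8,9,10}:36  {2,3,4,6,7,8,9,10}:30  {2,4,5,6,7,8,9,10}:30  {3,4,5,6,7,8,9,10}:72
  |U|=9: {1,3,4,5,6,7,8,9,10}:108  {2,3,4,5,6,7,8,9,10}:132
  start at 0(i): 240
  start at 2(a): 108
sum over floor = 348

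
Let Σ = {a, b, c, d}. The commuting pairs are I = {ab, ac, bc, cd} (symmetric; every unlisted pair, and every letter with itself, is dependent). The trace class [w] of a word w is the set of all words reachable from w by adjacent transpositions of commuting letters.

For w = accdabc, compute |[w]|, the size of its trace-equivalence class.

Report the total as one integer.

0(a) covers ∅
1(c) covers ∅
2(c) covers 1:c
3(d) covers 0:a
4(a) covers 3:d
5(b) covers 3:d
6(c) covers 2:c
floor of heap: 0:a, 1:c
completions by unplaced set U, small U first (add the entries for U minus each lowest piece of U):
  |U|=1: {4}:1  {5}:1  {6}:1
  |U|=2: {2,6}:1  {4,5}:2  {4,6}:2  {5,6}:2
  |U|=3: {1,2,6}:1  {2,4,6}:3  {2,5,6}:3  {3,4,5}:2  {4,5,6}:6
  |U|=4: {0,3,4,5}:2  {1,2,4,6}:4  {1,2,5,6}:4  {2,4,5,6}:12  {3,4,5,6}:8
  |U|=5: {0,3,4,5,6}:10  {1,2,4,5,6}:20  {2,3,4,5,6}:20
  start at 0(a): 40
  start at 1(c): 30
sum over floor = 70

70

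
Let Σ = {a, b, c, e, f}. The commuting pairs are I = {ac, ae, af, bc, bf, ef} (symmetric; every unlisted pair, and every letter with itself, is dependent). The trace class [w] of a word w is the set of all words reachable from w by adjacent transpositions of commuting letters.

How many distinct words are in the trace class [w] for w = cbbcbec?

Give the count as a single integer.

10

piece 0:c — minimal
piece 1:b — minimal
piece 2:b rests on {1:b}
piece 3:c rests on {0:c}
piece 4:b rests on {2:b}
piece 5:e rests on {3:c, 4:b}
piece 6:c rests on {5:e}
minimal pieces: {0:c, 1:b}
ways to finish when only these pieces remain (= sum over removing one remaining piece with nothing left below it):
  1 left: {6}→1
  2 left: {5,6}→1
  3 left: {3,5,6}→1  {4,5,6}→1
  4 left: {0,3,5,6}→1  {2,4,5,6}→1  {3,4,5,6}→2
  5 left: {0,3,4,5,6}→3  {1,2,4,5,6}→1  {2,3,4,5,6}→3
  placing 0:c first → 4 extensions
  placing 1:b first → 6 extensions
total linear extensions = 10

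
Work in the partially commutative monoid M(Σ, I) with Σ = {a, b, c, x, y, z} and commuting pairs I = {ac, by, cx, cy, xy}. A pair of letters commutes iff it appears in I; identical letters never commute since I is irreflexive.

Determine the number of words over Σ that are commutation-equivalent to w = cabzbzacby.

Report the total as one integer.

0(c) covers ∅
1(a) covers ∅
2(b) covers 0:c, 1:a
3(z) covers 2:b
4(b) covers 3:z
5(z) covers 4:b
6(a) covers 5:z
7(c) covers 5:z
8(b) covers 6:a, 7:c
9(y) covers 6:a
floor of heap: 0:c, 1:a
completions by unplaced set U, small U first (add the entries for U minus each lowest piece of U):
  |U|=1: {8}:1  {9}:1
  |U|=2: {7,8}:1  {8,9}:2
  |U|=3: {6,8,9}:2  {7,8,9}:3
  |U|=4: {6,7,8,9}:5
  |U|=5: {5,6,7,8,9}:5
  |U|=6: {4,5,6,7,8,9}:5
  |U|=7: {3,4,5,6,7,8,9}:5
  |U|=8: {2,3,4,5,6,7,8,9}:5
  start at 0(c): 5
  start at 1(a): 5
sum over floor = 10

10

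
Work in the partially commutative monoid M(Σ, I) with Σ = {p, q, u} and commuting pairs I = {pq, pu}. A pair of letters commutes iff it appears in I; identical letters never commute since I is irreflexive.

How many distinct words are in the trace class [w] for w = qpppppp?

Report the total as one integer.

7

#0=q has no predecessor
#1=p has no predecessor
#2=p depends on [1:p]
#3=p depends on [2:p]
#4=p depends on [3:p]
#5=p depends on [4:p]
#6=p depends on [5:p]
sources: [0:q, 1:p]
N(rest) = Σ N(rest − s) over sources s of rest; N(one piece) = 1:
  size 1 → [0]=1  [6]=1
  size 2 → [0,6]=2  [5,6]=1
  size 3 → [0,5,6]=3  [4,5,6]=1
  size 4 → [0,4,5,6]=4  [3,4,5,6]=1
  size 5 → [0,3,4,5,6]=5  [2,3,4,5,6]=1
  first=0(q) contributes 1
  first=1(p) contributes 6
|[w]| = 7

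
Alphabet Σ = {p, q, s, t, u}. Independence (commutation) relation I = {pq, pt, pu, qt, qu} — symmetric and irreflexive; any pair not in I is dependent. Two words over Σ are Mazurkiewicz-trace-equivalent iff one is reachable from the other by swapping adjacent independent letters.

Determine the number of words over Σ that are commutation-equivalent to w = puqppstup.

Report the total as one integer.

drop 0:p onto floor
drop 1:u onto floor
drop 2:q onto floor
drop 3:p onto {0:p}
drop 4:p onto {3:p}
drop 5:s onto {1:u, 2:q, 4:p}
drop 6:t onto {5:s}
drop 7:u onto {6:t}
drop 8:p onto {5:s}
ground layer = {0:p, 1:u, 2:q}
drop-orders for the pieces not yet dropped (sum over which currently-grounded one goes next):
  1 to go: {7} 1  {8} 1
  2 to go: {6,7} 1  {7,8} 2
  3 to go: {6,7,8} 3
  4 to go: {5,6,7,8} 3
  5 to go: {1,5,6,7,8} 3  {2,5,6,7,8} 3  {4,5,6,7,8} 3
  6 to go: {1,2,5,6,7,8} 6  {1,4,5,6,7,8} 6  {2,4,5,6,7,8} 6  {3,4,5,6,7,8} 3
  7 to go: {0,3,4,5,6,7,8} 3  {1,2,4,5,6,7,8} 18  {1,3,4,5,6,7,8} 9  {2,3,4,5,6,7,8} 9
  if 0:p drops first: 36 orders
  if 1:u drops first: 12 orders
  if 2:q drops first: 12 orders
heap linearizations: 60

60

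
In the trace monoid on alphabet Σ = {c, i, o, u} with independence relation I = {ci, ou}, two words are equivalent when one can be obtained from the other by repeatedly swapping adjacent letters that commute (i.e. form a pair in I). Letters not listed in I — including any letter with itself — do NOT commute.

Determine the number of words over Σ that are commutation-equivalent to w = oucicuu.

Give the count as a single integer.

0(o) covers ∅
1(u) covers ∅
2(c) covers 0:o, 1:u
3(i) covers 0:o, 1:u
4(c) covers 2:c
5(u) covers 3:i, 4:c
6(u) covers 5:u
floor of heap: 0:o, 1:u
completions by unplaced set U, small U first (add the entries for U minus each lowest piece of U):
  |U|=1: {6}:1
  |U|=2: {5,6}:1
  |U|=3: {3,5,6}:1  {4,5,6}:1
  |U|=4: {2,4,5,6}:1  {3,4,5,6}:2
  |U|=5: {2,3,4,5,6}:3
  start at 0(o): 3
  start at 1(u): 3
sum over floor = 6

6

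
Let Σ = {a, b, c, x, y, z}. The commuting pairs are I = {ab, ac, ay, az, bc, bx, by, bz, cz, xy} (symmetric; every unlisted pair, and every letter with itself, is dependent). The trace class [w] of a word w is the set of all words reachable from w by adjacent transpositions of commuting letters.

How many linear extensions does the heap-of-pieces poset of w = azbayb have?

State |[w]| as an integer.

#0=a has no predecessor
#1=z has no predecessor
#2=b has no predecessor
#3=a depends on [0:a]
#4=y depends on [1:z]
#5=b depends on [2:b]
sources: [0:a, 1:z, 2:b]
N(rest) = Σ N(rest − s) over sources s of rest; N(one piece) = 1:
  size 1 → [3]=1  [4]=1  [5]=1
  size 2 → [0,3]=1  [1,4]=1  [2,5]=1  [3,4]=2  [3,5]=2  [4,5]=2
  size 3 → [0,3,4]=3  [0,3,5]=3  [1,3,4]=3  [1,4,5]=3  [2,3,5]=3  [2,4,5]=3  [3,4,5]=6
  size 4 → [0,1,3,4]=6  [0,2,3,5]=6  [0,3,4,5]=12  [1,2,4,5]=6  [1,3,4,5]=12  [2,3,4,5]=12
  first=0(a) contributes 30
  first=1(z) contributes 30
  first=2(b) contributes 30
|[w]| = 90

90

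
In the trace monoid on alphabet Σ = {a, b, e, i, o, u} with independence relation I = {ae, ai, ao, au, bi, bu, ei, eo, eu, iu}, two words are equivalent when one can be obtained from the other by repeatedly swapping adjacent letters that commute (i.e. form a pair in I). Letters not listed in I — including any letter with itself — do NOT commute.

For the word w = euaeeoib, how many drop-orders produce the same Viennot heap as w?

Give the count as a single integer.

#0=e has no predecessor
#1=u has no predecessor
#2=a has no predecessor
#3=e depends on [0:e]
#4=e depends on [3:e]
#5=o depends on [1:u]
#6=i depends on [5:o]
#7=b depends on [2:a, 4:e, 5:o]
sources: [0:e, 1:u, 2:a]
N(rest) = Σ N(rest − s) over sources s of rest; N(one piece) = 1:
  size 1 → [6]=1  [7]=1
  size 2 → [2,7]=1  [4,7]=1  [6,7]=2
  size 3 → [2,4,7]=2  [2,6,7]=3  [3,4,7]=1  [4,6,7]=3  [5,6,7]=2
  size 4 → [0,3,4,7]=1  [1,5,6,7]=2  [2,3,4,7]=3  [2,4,6,7]=8  [2,5,6,7]=5  [3,4,6,7]=4  [4,5,6,7]=5
  size 5 → [0,2,3,4,7]=4  [0,3,4,6,7]=5  [1,2,5,6,7]=7  [1,4,5,6,7]=7  [2,3,4,6,7]=15  [2,4,5,6,7]=18  [3,4,5,6,7]=9
  size 6 → [0,2,3,4,6,7]=24  [0,3,4,5,6,7]=14  [1,2,4,5,6,7]=32  [1,3,4,5,6,7]=16  [2,3,4,5,6,7]=42
  first=0(e) contributes 90
  first=1(u) contributes 80
  first=2(a) contributes 30
|[w]| = 200

200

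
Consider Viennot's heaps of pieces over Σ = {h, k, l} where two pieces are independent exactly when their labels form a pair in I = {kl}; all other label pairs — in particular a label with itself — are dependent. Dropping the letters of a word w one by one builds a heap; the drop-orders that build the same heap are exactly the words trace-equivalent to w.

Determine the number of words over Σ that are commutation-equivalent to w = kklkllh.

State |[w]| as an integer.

20

piece 0:k — minimal
piece 1:k rests on {0:k}
piece 2:l — minimal
piece 3:k rests on {1:k}
piece 4:l rests on {2:l}
piece 5:l rests on {4:l}
piece 6:h rests on {3:k, 5:l}
minimal pieces: {0:k, 2:l}
ways to finish when only these pieces remain (= sum over removing one remaining piece with nothing left below it):
  1 left: {6}→1
  2 left: {3,6}→1  {5,6}→1
  3 left: {1,3,6}→1  {3,5,6}→2  {4,5,6}→1
  4 left: {0,1,3,6}→1  {1,3,5,6}→3  {2,4,5,6}→1  {3,4,5,6}→3
  5 left: {0,1,3,5,6}→4  {1,3,4,5,6}→6  {2,3,4,5,6}→4
  placing 0:k first → 10 extensions
  placing 2:l first → 10 extensions
total linear extensions = 20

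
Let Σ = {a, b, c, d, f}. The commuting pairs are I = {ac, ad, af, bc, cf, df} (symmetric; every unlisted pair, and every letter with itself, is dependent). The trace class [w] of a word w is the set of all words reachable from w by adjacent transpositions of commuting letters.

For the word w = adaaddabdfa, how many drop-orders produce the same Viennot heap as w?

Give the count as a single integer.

drop 0:a onto floor
drop 1:d onto floor
drop 2:a onto {0:a}
drop 3:a onto {2:a}
drop 4:d onto {1:d}
drop 5:d onto {4:d}
drop 6:a onto {3:a}
drop 7:b onto {5:d, 6:a}
drop 8:d onto {7:b}
drop 9:f onto {7:b}
drop 10:a onto {7:b}
ground layer = {0:a, 1:d}
drop-orders for the pieces not yet dropped (sum over which currently-grounded one goes next):
  1 to go: {8} 1  {9} 1  {10} 1
  2 to go: {8,9} 2  {8,10} 2  {9,10} 2
  3 to go: {8,9,10} 6
  4 to go: {7,8,9,10} 6
  5 to go: {5,7,8,9,10} 6  {6,7,8,9,10} 6
  6 to go: {3,6,7,8,9,10} 6  {4,5,7,8,9,10} 6  {5,6,7,8,9,10} 12
  7 to go: {1,4,5,7,8,9,10} 6  {2,3,6,7,8,9,10} 6  {3,5,6,7,8,9,10} 18  {4,5,6,7,8,9,10} 18
  8 to go: {0,2,3,6,7,8,9,10} 6  {1,4,5,6,7,8,9,10} 24  {2,3,5,6,7,8,9,10} 24  {3,4,5,6,7,8,9,10} 36
  9 to go: {0,2,3,5,6,7,8,9,10} 30  {1,3,4,5,6,7,8,9,10} 60  {2,3,4,5,6,7,8,9,10} 60
  if 0:a drops first: 120 orders
  if 1:d drops first: 90 orders
heap linearizations: 210

210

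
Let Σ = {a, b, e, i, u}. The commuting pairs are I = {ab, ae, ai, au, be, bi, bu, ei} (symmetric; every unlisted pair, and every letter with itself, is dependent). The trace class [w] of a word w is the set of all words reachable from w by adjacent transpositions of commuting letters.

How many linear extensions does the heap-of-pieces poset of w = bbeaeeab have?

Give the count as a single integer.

560

0(b) covers ∅
1(b) covers 0:b
2(e) covers ∅
3(a) covers ∅
4(e) covers 2:e
5(e) covers 4:e
6(a) covers 3:a
7(b) covers 1:b
floor of heap: 0:b, 2:e, 3:a
completions by unplaced set U, small U first (add the entries for U minus each lowest piece of U):
  |U|=1: {5}:1  {6}:1  {7}:1
  |U|=2: {1,7}:1  {3,6}:1  {4,5}:1  {5,6}:2  {5,7}:2  {6,7}:2
  |U|=3: {0,1,7}:1  {1,5,7}:3  {1,6,7}:3  {2,4,5}:1  {3,5,6}:3  {3,6,7}:3  {4,5,6}:3  {4,5,7}:3  {5,6,7}:6
  |U|=4: {0,1,5,7}:4  {0,1,6,7}:4  {1,3,6,7}:6  {1,4,5,7}:6  {1,5,6,7}:12  {2,4,5,6}:4  {2,4,5,7}:4  {3,4,5,6}:6  {3,5,6,7}:12  {4,5,6,7}:12
  |U|=5: {0,1,3,6,7}:10  {0,1,4,5,7}:10  {0,1,5,6,7}:20  {1,2,4,5,7}:10  {1,3,5,6,7}:30  {1,4,5,6,7}:30  {2,3,4,5,6}:10  {2,4,5,6,7}:20  {3,4,5,6,7}:30
  |U|=6: {0,1,2,4,5,7}:20  {0,1,3,5,6,7}:60  {0,1,4,5,6,7}:60  {1,2,4,5,6,7}:60  {1,3,4,5,6,7}:90  {2,3,4,5,6,7}:60
  start at 0(b): 210
  start at 2(e): 210
  start at 3(a): 140
sum over floor = 560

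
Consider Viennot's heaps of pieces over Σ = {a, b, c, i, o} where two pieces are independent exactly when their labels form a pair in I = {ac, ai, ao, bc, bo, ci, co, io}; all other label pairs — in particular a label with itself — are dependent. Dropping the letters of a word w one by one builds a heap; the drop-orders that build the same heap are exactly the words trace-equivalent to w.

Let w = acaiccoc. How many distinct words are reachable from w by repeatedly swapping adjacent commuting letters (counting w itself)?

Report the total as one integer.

840

drop 0:a onto floor
drop 1:c onto floor
drop 2:a onto {0:a}
drop 3:i onto floor
drop 4:c onto {1:c}
drop 5:c onto {4:c}
drop 6:o onto floor
drop 7:c onto {5:c}
ground layer = {0:a, 1:c, 3:i, 6:o}
drop-orders for the pieces not yet dropped (sum over which currently-grounded one goes next):
  1 to go: {2} 1  {3} 1  {6} 1  {7} 1
  2 to go: {0,2} 1  {2,3} 2  {2,6} 2  {2,7} 2  {3,6} 2  {3,7} 2  {5,7} 1  {6,7} 2
  3 to go: {0,2,3} 3  {0,2,6} 3  {0,2,7} 3  {2,3,6} 6  {2,3,7} 6  {2,5,7} 3  {2,6,7} 6  {3,5,7} 3  {3,6,7} 6  {4,5,7} 1  {5,6,7} 3
  4 to go: {0,2,3,6} 12  {0,2,3,7} 12  {0,2,5,7} 6  {0,2,6,7} 12  {1,4,5,7} 1  {2,3,5,7} 12  {2,3,6,7} 24  {2,4,5,7} 4  {2,5,6,7} 12  {3,4,5,7} 4  {3,5,6,7} 12  {4,5,6,7} 4
  5 to go: {0,2,3,5,7} 30  {0,2,3,6,7} 60  {0,2,4,5,7} 10  {0,2,5,6,7} 30  {1,2,4,5,7} 5  {1,3,4,5,7} 5  {1,4,5,6,7} 5  {2,3,4,5,7} 20  {2,3,5,6,7} 60  {2,4,5,6,7} 20  {3,4,5,6,7} 20
  6 to go: {0,1,2,4,5,7} 15  {0,2,3,4,5,7} 60  {0,2,3,5,6,7} 180  {0,2,4,5,6,7} 60  {1,2,3,4,5,7} 30  {1,2,4,5,6,7} 30  {1,3,4,5,6,7} 30  {2,3,4,5,6,7} 120
  if 0:a drops first: 210 orders
  if 1:c drops first: 420 orders
  if 3:i drops first: 105 orders
  if 6:o drops first: 105 orders
heap linearizations: 840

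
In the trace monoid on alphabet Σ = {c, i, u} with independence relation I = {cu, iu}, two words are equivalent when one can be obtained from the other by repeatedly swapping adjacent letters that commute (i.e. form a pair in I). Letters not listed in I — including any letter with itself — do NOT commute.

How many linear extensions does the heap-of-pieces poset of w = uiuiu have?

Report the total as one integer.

10

0(u) covers ∅
1(i) covers ∅
2(u) covers 0:u
3(i) covers 1:i
4(u) covers 2:u
floor of heap: 0:u, 1:i
completions by unplaced set U, small U first (add the entries for U minus each lowest piece of U):
  |U|=1: {3}:1  {4}:1
  |U|=2: {1,3}:1  {2,4}:1  {3,4}:2
  |U|=3: {0,2,4}:1  {1,3,4}:3  {2,3,4}:3
  start at 0(u): 6
  start at 1(i): 4
sum over floor = 10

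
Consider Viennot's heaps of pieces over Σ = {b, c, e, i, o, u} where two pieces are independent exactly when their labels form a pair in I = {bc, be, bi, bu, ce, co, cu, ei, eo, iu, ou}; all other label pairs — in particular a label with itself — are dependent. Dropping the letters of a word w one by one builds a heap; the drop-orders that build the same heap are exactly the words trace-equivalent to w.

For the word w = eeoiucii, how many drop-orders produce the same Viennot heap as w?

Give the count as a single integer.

56

piece 0:e — minimal
piece 1:e rests on {0:e}
piece 2:o — minimal
piece 3:i rests on {2:o}
piece 4:u rests on {1:e}
piece 5:c rests on {3:i}
piece 6:i rests on {5:c}
piece 7:i rests on {6:i}
minimal pieces: {0:e, 2:o}
ways to finish when only these pieces remain (= sum over removing one remaining piece with nothing left below it):
  1 left: {4}→1  {7}→1
  2 left: {1,4}→1  {4,7}→2  {6,7}→1
  3 left: {0,1,4}→1  {1,4,7}→3  {4,6,7}→3  {5,6,7}→1
  4 left: {0,1,4,7}→4  {1,4,6,7}→6  {3,5,6,7}→1  {4,5,6,7}→4
  5 left: {0,1,4,6,7}→10  {1,4,5,6,7}→10  {2,3,5,6,7}→1  {3,4,5,6,7}→5
  6 left: {0,1,4,5,6,7}→20  {1,3,4,5,6,7}→15  {2,3,4,5,6,7}→6
  placing 0:e first → 21 extensions
  placing 2:o first → 35 extensions
total linear extensions = 56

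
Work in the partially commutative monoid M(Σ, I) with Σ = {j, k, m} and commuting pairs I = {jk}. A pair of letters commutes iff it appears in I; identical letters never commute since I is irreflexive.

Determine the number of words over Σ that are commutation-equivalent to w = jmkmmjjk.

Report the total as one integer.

3

drop 0:j onto floor
drop 1:m onto {0:j}
drop 2:k onto {1:m}
drop 3:m onto {2:k}
drop 4:m onto {3:m}
drop 5:j onto {4:m}
drop 6:j onto {5:j}
drop 7:k onto {4:m}
ground layer = {0:j}
drop-orders for the pieces not yet dropped (sum over which currently-grounded one goes next):
  1 to go: {6} 1  {7} 1
  2 to go: {5,6} 1  {6,7} 2
  3 to go: {5,6,7} 3
  4 to go: {4,5,6,7} 3
  5 to go: {3,4,5,6,7} 3
  6 to go: {2,3,4,5,6,7} 3
  if 0:j drops first: 3 orders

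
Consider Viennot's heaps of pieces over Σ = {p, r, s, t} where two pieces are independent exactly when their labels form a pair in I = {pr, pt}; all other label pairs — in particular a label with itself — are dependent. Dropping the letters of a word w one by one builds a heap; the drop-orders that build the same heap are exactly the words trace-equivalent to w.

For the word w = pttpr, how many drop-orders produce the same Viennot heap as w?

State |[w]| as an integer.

10

#0=p has no predecessor
#1=t has no predecessor
#2=t depends on [1:t]
#3=p depends on [0:p]
#4=r depends on [2:t]
sources: [0:p, 1:t]
N(rest) = Σ N(rest − s) over sources s of rest; N(one piece) = 1:
  size 1 → [3]=1  [4]=1
  size 2 → [0,3]=1  [2,4]=1  [3,4]=2
  size 3 → [0,3,4]=3  [1,2,4]=1  [2,3,4]=3
  first=0(p) contributes 4
  first=1(t) contributes 6
|[w]| = 10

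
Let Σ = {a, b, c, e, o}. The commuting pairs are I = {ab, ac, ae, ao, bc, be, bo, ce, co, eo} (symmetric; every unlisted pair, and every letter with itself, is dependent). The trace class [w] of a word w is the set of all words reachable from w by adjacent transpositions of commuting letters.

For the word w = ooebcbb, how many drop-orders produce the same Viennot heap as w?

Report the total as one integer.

420

#0=o has no predecessor
#1=o depends on [0:o]
#2=e has no predecessor
#3=b has no predecessor
#4=c has no predecessor
#5=b depends on [3:b]
#6=b depends on [5:b]
sources: [0:o, 2:e, 3:b, 4:c]
N(rest) = Σ N(rest − s) over sources s of rest; N(one piece) = 1:
  size 1 → [1]=1  [2]=1  [4]=1  [6]=1
  size 2 → [0,1]=1  [1,2]=2  [1,4]=2  [1,6]=2  [2,4]=2  [2,6]=2  [4,6]=2  [5,6]=1
  size 3 → [0,1,2]=3  [0,1,4]=3  [0,1,6]=3  [1,2,4]=6  [1,2,6]=6  [1,4,6]=6  [1,5,6]=3  [2,4,6]=6  [2,5,6]=3  [3,5,6]=1  [4,5,6]=3
  size 4 → [0,1,2,4]=12  [0,1,2,6]=12  [0,1,4,6]=12  [0,1,5,6]=6  [1,2,4,6]=24  [1,2,5,6]=12  [1,3,5,6]=4  [1,4,5,6]=12  [2,3,5,6]=4  [2,4,5,6]=12  [3,4,5,6]=4
  size 5 → [0,1,2,4,6]=60  [0,1,2,5,6]=30  [0,1,3,5,6]=10  [0,1,4,5,6]=30  [1,2,3,5,6]=20  [1,2,4,5,6]=60  [1,3,4,5,6]=20  [2,3,4,5,6]=20
  first=0(o) contributes 120
  first=2(e) contributes 60
  first=3(b) contributes 180
  first=4(c) contributes 60
|[w]| = 420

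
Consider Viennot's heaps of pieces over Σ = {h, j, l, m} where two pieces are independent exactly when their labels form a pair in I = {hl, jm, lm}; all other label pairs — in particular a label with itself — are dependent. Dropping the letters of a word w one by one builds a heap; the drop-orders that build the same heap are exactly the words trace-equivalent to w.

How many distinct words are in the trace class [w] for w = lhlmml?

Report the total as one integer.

20

#0=l has no predecessor
#1=h has no predecessor
#2=l depends on [0:l]
#3=m depends on [1:h]
#4=m depends on [3:m]
#5=l depends on [2:l]
sources: [0:l, 1:h]
N(rest) = Σ N(rest − s) over sources s of rest; N(one piece) = 1:
  size 1 → [4]=1  [5]=1
  size 2 → [2,5]=1  [3,4]=1  [4,5]=2
  size 3 → [0,2,5]=1  [1,3,4]=1  [2,4,5]=3  [3,4,5]=3
  size 4 → [0,2,4,5]=4  [1,3,4,5]=4  [2,3,4,5]=6
  first=0(l) contributes 10
  first=1(h) contributes 10
|[w]| = 20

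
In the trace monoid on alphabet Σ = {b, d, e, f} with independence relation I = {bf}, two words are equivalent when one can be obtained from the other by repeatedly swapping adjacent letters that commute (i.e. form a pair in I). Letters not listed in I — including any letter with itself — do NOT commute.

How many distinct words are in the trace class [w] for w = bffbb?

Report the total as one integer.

10

drop 0:b onto floor
drop 1:f onto floor
drop 2:f onto {1:f}
drop 3:b onto {0:b}
drop 4:b onto {3:b}
ground layer = {0:b, 1:f}
drop-orders for the pieces not yet dropped (sum over which currently-grounded one goes next):
  1 to go: {2} 1  {4} 1
  2 to go: {1,2} 1  {2,4} 2  {3,4} 1
  3 to go: {0,3,4} 1  {1,2,4} 3  {2,3,4} 3
  if 0:b drops first: 6 orders
  if 1:f drops first: 4 orders
heap linearizations: 10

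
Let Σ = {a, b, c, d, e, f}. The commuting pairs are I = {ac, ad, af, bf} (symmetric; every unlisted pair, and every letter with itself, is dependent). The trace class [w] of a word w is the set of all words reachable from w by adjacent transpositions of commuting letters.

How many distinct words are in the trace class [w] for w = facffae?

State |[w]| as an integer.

0(f) covers ∅
1(a) covers ∅
2(c) covers 0:f
3(f) covers 2:c
4(f) covers 3:f
5(a) covers 1:a
6(e) covers 4:f, 5:a
floor of heap: 0:f, 1:a
completions by unplaced set U, small U first (add the entries for U minus each lowest piece of U):
  |U|=1: {6}:1
  |U|=2: {4,6}:1  {5,6}:1
  |U|=3: {1,5,6}:1  {3,4,6}:1  {4,5,6}:2
  |U|=4: {1,4,5,6}:3  {2,3,4,6}:1  {3,4,5,6}:3
  |U|=5: {0,2,3,4,6}:1  {1,3,4,5,6}:6  {2,3,4,5,6}:4
  start at 0(f): 10
  start at 1(a): 5
sum over floor = 15

15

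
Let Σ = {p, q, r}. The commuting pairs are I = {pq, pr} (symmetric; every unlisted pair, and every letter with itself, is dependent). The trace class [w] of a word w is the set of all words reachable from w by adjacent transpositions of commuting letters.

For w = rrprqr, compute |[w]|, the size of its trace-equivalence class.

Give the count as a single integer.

6

0(r) covers ∅
1(r) covers 0:r
2(p) covers ∅
3(r) covers 1:r
4(q) covers 3:r
5(r) covers 4:q
floor of heap: 0:r, 2:p
completions by unplaced set U, small U first (add the entries for U minus each lowest piece of U):
  |U|=1: {2}:1  {5}:1
  |U|=2: {2,5}:2  {4,5}:1
  |U|=3: {2,4,5}:3  {3,4,5}:1
  |U|=4: {1,3,4,5}:1  {2,3,4,5}:4
  start at 0(r): 5
  start at 2(p): 1
sum over floor = 6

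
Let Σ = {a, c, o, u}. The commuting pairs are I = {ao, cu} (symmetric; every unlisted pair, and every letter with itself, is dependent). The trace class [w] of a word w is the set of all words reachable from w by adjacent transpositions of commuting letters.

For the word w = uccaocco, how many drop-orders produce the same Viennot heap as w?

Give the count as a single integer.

0(u) covers ∅
1(c) covers ∅
2(c) covers 1:c
3(a) covers 0:u, 2:c
4(o) covers 0:u, 2:c
5(c) covers 3:a, 4:o
6(c) covers 5:c
7(o) covers 6:c
floor of heap: 0:u, 1:c
completions by unplaced set U, small U first (add the entries for U minus each lowest piece of U):
  |U|=1: {7}:1
  |U|=2: {6,7}:1
  |U|=3: {5,6,7}:1
  |U|=4: {3,5,6,7}:1  {4,5,6,7}:1
  |U|=5: {3,4,5,6,7}:2
  |U|=6: {0,3,4,5,6,7}:2  {2,3,4,5,6,7}:2
  start at 0(u): 2
  start at 1(c): 4
sum over floor = 6

6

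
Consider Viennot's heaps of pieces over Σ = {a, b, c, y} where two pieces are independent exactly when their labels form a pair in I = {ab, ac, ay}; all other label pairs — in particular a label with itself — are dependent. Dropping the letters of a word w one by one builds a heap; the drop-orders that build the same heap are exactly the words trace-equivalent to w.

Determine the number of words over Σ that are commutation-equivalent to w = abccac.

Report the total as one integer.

0(a) covers ∅
1(b) covers ∅
2(c) covers 1:b
3(c) covers 2:c
4(a) covers 0:a
5(c) covers 3:c
floor of heap: 0:a, 1:b
completions by unplaced set U, small U first (add the entries for U minus each lowest piece of U):
  |U|=1: {4}:1  {5}:1
  |U|=2: {0,4}:1  {3,5}:1  {4,5}:2
  |U|=3: {0,4,5}:3  {2,3,5}:1  {3,4,5}:3
  |U|=4: {0,3,4,5}:6  {1,2,3,5}:1  {2,3,4,5}:4
  start at 0(a): 5
  start at 1(b): 10
sum over floor = 15

15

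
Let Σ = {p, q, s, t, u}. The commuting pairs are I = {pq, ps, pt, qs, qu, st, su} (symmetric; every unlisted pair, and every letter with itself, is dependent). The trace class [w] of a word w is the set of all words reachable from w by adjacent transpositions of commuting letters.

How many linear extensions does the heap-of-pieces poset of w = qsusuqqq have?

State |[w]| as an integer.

drop 0:q onto floor
drop 1:s onto floor
drop 2:u onto floor
drop 3:s onto {1:s}
drop 4:u onto {2:u}
drop 5:q onto {0:q}
drop 6:q onto {5:q}
drop 7:q onto {6:q}
ground layer = {0:q, 1:s, 2:u}
drop-orders for the pieces not yet dropped (sum over which currently-grounded one goes next):
  1 to go: {3} 1  {4} 1  {7} 1
  2 to go: {1,3} 1  {2,4} 1  {3,4} 2  {3,7} 2  {4,7} 2  {6,7} 1
  3 to go: {1,3,4} 3  {1,3,7} 3  {2,3,4} 3  {2,4,7} 3  {3,4,7} 6  {3,6,7} 3  {4,6,7} 3  {5,6,7} 1
  4 to go: {0,5,6,7} 1  {1,2,3,4} 6  {1,3,4,7} 12  {1,3,6,7} 6  {2,3,4,7} 12  {2,4,6,7} 6  {3,4,6,7} 12  {3,5,6,7} 4  {4,5,6,7} 4
  5 to go: {0,3,5,6,7} 5  {0,4,5,6,7} 5  {1,2,3,4,7} 30  {1,3,4,6,7} 30  {1,3,5,6,7} 10  {2,3,4,6,7} 30  {2,4,5,6,7} 10  {3,4,5,6,7} 20
  6 to go: {0,1,3,5,6,7} 15  {0,2,4,5,6,7} 15  {0,3,4,5,6,7} 30  {1,2,3,4,6,7} 90  {1,3,4,5,6,7} 60  {2,3,4,5,6,7} 60
  if 0:q drops first: 210 orders
  if 1:s drops first: 105 orders
  if 2:u drops first: 105 orders
heap linearizations: 420

420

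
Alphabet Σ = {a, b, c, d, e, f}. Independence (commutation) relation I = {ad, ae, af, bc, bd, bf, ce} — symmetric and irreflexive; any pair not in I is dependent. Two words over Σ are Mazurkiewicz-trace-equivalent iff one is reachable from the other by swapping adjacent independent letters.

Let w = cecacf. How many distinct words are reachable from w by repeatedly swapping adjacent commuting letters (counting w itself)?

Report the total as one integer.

5

piece 0:c — minimal
piece 1:e — minimal
piece 2:c rests on {0:c}
piece 3:a rests on {2:c}
piece 4:c rests on {3:a}
piece 5:f rests on {1:e, 4:c}
minimal pieces: {0:c, 1:e}
ways to finish when only these pieces remain (= sum over removing one remaining piece with nothing left below it):
  1 left: {5}→1
  2 left: {1,5}→1  {4,5}→1
  3 left: {1,4,5}→2  {3,4,5}→1
  4 left: {1,3,4,5}→3  {2,3,4,5}→1
  placing 0:c first → 4 extensions
  placing 1:e first → 1 extensions
total linear extensions = 5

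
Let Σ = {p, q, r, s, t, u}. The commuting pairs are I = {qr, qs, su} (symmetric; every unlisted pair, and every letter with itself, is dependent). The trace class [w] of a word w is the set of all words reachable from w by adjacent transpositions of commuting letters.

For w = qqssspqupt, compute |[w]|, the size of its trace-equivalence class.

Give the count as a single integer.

piece 0:q — minimal
piece 1:q rests on {0:q}
piece 2:s — minimal
piece 3:s rests on {2:s}
piece 4:s rests on {3:s}
piece 5:p rests on {1:q, 4:s}
piece 6:q rests on {5:p}
piece 7:u rests on {6:q}
piece 8:p rests on {7:u}
piece 9:t rests on {8:p}
minimal pieces: {0:q, 2:s}
ways to finish when only these pieces remain (= sum over removing one remaining piece with nothing left below it):
  1 left: {9}→1
  2 left: {8,9}→1
  3 left: {7,8,9}→1
  4 left: {6,7,8,9}→1
  5 left: {5,6,7,8,9}→1
  6 left: {1,5,6,7,8,9}→1  {4,5,6,7,8,9}→1
  7 left: {0,1,5,6,7,8,9}→1  {1,4,5,6,7,8,9}→2  {3,4,5,6,7,8,9}→1
  8 left: {0,1,4,5,6,7,8,9}→3  {1,3,4,5,6,7,8,9}→3  {2,3,4,5,6,7,8,9}→1
  placing 0:q first → 4 extensions
  placing 2:s first → 6 extensions
total linear extensions = 10

10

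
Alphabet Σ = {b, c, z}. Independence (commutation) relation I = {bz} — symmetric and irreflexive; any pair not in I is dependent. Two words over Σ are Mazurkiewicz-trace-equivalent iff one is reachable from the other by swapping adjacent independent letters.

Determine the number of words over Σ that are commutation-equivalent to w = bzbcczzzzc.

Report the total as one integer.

3

drop 0:b onto floor
drop 1:z onto floor
drop 2:b onto {0:b}
drop 3:c onto {1:z, 2:b}
drop 4:c onto {3:c}
drop 5:z onto {4:c}
drop 6:z onto {5:z}
drop 7:z onto {6:z}
drop 8:z onto {7:z}
drop 9:c onto {8:z}
ground layer = {0:b, 1:z}
drop-orders for the pieces not yet dropped (sum over which currently-grounded one goes next):
  1 to go: {9} 1
  2 to go: {8,9} 1
  3 to go: {7,8,9} 1
  4 to go: {6,7,8,9} 1
  5 to go: {5,6,7,8,9} 1
  6 to go: {4,5,6,7,8,9} 1
  7 to go: {3,4,5,6,7,8,9} 1
  8 to go: {1,3,4,5,6,7,8,9} 1  {2,3,4,5,6,7,8,9} 1
  if 0:b drops first: 2 orders
  if 1:z drops first: 1 orders
heap linearizations: 3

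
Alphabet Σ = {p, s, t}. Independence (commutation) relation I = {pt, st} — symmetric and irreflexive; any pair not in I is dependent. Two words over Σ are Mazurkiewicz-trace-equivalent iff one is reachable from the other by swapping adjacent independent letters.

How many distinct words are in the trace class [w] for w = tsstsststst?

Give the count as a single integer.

#0=t has no predecessor
#1=s has no predecessor
#2=s depends on [1:s]
#3=t depends on [0:t]
#4=s depends on [2:s]
#5=s depends on [4:s]
#6=t depends on [3:t]
#7=s depends on [5:s]
#8=t depends on [6:t]
#9=s depends on [7:s]
#10=t depends on [8:t]
sources: [0:t, 1:s]
N(rest) = Σ N(rest − s) over sources s of rest; N(one piece) = 1:
  size 1 → [9]=1  [10]=1
  size 2 → [7,9]=1  [8,10]=1  [9,10]=2
  size 3 → [5,7,9]=1  [6,8,10]=1  [7,9,10]=3  [8,9,10]=3
  size 4 → [3,6,8,10]=1  [4,5,7,9]=1  [5,7,9,10]=4  [6,8,9,10]=4  [7,8,9,10]=6
  size 5 → [0,3,6,8,10]=1  [2,4,5,7,9]=1  [3,6,8,9,10]=5  [4,5,7,9,10]=5  [5,7,8,9,10]=10  [6,7,8,9,10]=10
  size 6 → [0,3,6,8,9,10]=6  [1,2,4,5,7,9]=1  [2,4,5,7,9,10]=6  [3,6,7,8,9,10]=15  [4,5,7,8,9,10]=15  [5,6,7,8,9,10]=20
  size 7 → [0,3,6,7,8,9,10]=21  [1,2,4,5,7,9,10]=7  [2,4,5,7,8,9,10]=21  [3,5,6,7,8,9,10]=35  [4,5,6,7,8,9,10]=35
  size 8 → [0,3,5,6,7,8,9,10]=56  [1,2,4,5,7,8,9,10]=28  [2,4,5,6,7,8,9,10]=56  [3,4,5,6,7,8,9,10]=70
  size 9 → [0,3,4,5,6,7,8,9,10]=126  [1,2,4,5,6,7,8,9,10]=84  [2,3,4,5,6,7,8,9,10]=126
  first=0(t) contributes 210
  first=1(s) contributes 252
|[w]| = 462

462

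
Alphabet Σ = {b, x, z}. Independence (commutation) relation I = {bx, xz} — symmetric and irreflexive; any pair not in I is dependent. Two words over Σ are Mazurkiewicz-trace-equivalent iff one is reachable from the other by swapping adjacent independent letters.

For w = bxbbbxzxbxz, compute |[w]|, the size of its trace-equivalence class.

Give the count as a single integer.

#0=b has no predecessor
#1=x has no predecessor
#2=b depends on [0:b]
#3=b depends on [2:b]
#4=b depends on [3:b]
#5=x depends on [1:x]
#6=z depends on [4:b]
#7=x depends on [5:x]
#8=b depends on [6:z]
#9=x depends on [7:x]
#10=z depends on [8:b]
sources: [0:b, 1:x]
N(rest) = Σ N(rest − s) over sources s of rest; N(one piece) = 1:
  size 1 → [9]=1  [10]=1
  size 2 → [7,9]=1  [8,10]=1  [9,10]=2
  size 3 → [5,7,9]=1  [6,8,10]=1  [7,9,10]=3  [8,9,10]=3
  size 4 → [1,5,7,9]=1  [4,6,8,10]=1  [5,7,9,10]=4  [6,8,9,10]=4  [7,8,9,10]=6
  size 5 → [1,5,7,9,10]=5  [3,4,6,8,10]=1  [4,6,8,9,10]=5  [5,7,8,9,10]=10  [6,7,8,9,10]=10
  size 6 → [1,5,7,8,9,10]=15  [2,3,4,6,8,10]=1  [3,4,6,8,9,10]=6  [4,6,7,8,9,10]=15  [5,6,7,8,9,10]=20
  size 7 → [0,2,3,4,6,8,10]=1  [1,5,6,7,8,9,10]=35  [2,3,4,6,8,9,10]=7  [3,4,6,7,8,9,10]=21  [4,5,6,7,8,9,10]=35
  size 8 → [0,2,3,4,6,8,9,10]=8  [1,4,5,6,7,8,9,10]=70  [2,3,4,6,7,8,9,10]=28  [3,4,5,6,7,8,9,10]=56
  size 9 → [0,2,3,4,6,7,8,9,10]=36  [1,3,4,5,6,7,8,9,10]=126  [2,3,4,5,6,7,8,9,10]=84
  first=0(b) contributes 210
  first=1(x) contributes 120
|[w]| = 330

330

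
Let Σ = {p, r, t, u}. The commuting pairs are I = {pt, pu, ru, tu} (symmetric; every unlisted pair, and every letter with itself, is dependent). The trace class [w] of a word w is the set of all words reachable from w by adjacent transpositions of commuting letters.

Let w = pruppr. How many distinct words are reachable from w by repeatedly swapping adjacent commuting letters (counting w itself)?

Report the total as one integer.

drop 0:p onto floor
drop 1:r onto {0:p}
drop 2:u onto floor
drop 3:p onto {1:r}
drop 4:p onto {3:p}
drop 5:r onto {4:p}
ground layer = {0:p, 2:u}
drop-orders for the pieces not yet dropped (sum over which currently-grounded one goes next):
  1 to go: {2} 1  {5} 1
  2 to go: {2,5} 2  {4,5} 1
  3 to go: {2,4,5} 3  {3,4,5} 1
  4 to go: {1,3,4,5} 1  {2,3,4,5} 4
  if 0:p drops first: 5 orders
  if 2:u drops first: 1 orders
heap linearizations: 6

6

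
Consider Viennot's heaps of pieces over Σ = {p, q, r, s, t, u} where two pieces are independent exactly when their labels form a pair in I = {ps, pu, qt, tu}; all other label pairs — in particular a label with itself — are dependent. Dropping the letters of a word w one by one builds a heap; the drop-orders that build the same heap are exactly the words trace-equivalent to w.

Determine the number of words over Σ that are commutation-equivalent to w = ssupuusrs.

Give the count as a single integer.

7

drop 0:s onto floor
drop 1:s onto {0:s}
drop 2:u onto {1:s}
drop 3:p onto floor
drop 4:u onto {2:u}
drop 5:u onto {4:u}
drop 6:s onto {5:u}
drop 7:r onto {3:p, 6:s}
drop 8:s onto {7:r}
ground layer = {0:s, 3:p}
drop-orders for the pieces not yet dropped (sum over which currently-grounded one goes next):
  1 to go: {8} 1
  2 to go: {7,8} 1
  3 to go: {3,7,8} 1  {6,7,8} 1
  4 to go: {3,6,7,8} 2  {5,6,7,8} 1
  5 to go: {3,5,6,7,8} 3  {4,5,6,7,8} 1
  6 to go: {2,4,5,6,7,8} 1  {3,4,5,6,7,8} 4
  7 to go: {1,2,4,5,6,7,8} 1  {2,3,4,5,6,7,8} 5
  if 0:s drops first: 6 orders
  if 3:p drops first: 1 orders
heap linearizations: 7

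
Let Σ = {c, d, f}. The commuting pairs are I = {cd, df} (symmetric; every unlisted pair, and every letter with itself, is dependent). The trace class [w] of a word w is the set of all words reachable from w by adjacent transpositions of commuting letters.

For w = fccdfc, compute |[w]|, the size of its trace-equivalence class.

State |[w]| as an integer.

6

0(f) covers ∅
1(c) covers 0:f
2(c) covers 1:c
3(d) covers ∅
4(f) covers 2:c
5(c) covers 4:f
floor of heap: 0:f, 3:d
completions by unplaced set U, small U first (add the entries for U minus each lowest piece of U):
  |U|=1: {3}:1  {5}:1
  |U|=2: {3,5}:2  {4,5}:1
  |U|=3: {2,4,5}:1  {3,4,5}:3
  |U|=4: {1,2,4,5}:1  {2,3,4,5}:4
  start at 0(f): 5
  start at 3(d): 1
sum over floor = 6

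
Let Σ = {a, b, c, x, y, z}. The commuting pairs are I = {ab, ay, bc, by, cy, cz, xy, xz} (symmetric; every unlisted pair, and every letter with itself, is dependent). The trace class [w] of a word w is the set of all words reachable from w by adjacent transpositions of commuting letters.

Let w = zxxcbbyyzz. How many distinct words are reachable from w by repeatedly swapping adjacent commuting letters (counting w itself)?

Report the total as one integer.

206

piece 0:z — minimal
piece 1:x — minimal
piece 2:x rests on {1:x}
piece 3:c rests on {2:x}
piece 4:b rests on {0:z, 2:x}
piece 5:b rests on {4:b}
piece 6:y rests on {0:z}
piece 7:y rests on {6:y}
piece 8:z rests on {5:b, 7:y}
piece 9:z rests on {8:z}
minimal pieces: {0:z, 1:x}
ways to finish when only these pieces remain (= sum over removing one remaining piece with nothing left below it):
  1 left: {3}→1  {9}→1
  2 left: {3,9}→2  {8,9}→1
  3 left: {3,8,9}→3  {5,8,9}→1  {7,8,9}→1
  4 left: {3,5,8,9}→4  {3,7,8,9}→4  {4,5,8,9}→1  {5,7,8,9}→2  {6,7,8,9}→1
  5 left: {3,4,5,8,9}→5  {3,5,7,8,9}→10  {3,6,7,8,9}→5  {4,5,7,8,9}→3  {5,6,7,8,9}→3
  6 left: {2,3,4,5,8,9}→5  {3,4,5,7,8,9}→18  {3,5,6,7,8,9}→18  {4,5,6,7,8,9}→6
  7 left: {0,4,5,6,7,8,9}→6  {1,2,3,4,5,8,9}→5  {2,3,4,5,7,8,9}→23  {3,4,5,6,7,8,9}→42
  8 left: {0,3,4,5,6,7,8,9}→48  {1,2,3,4,5,7,8,9}→28  {2,3,4,5,6,7,8,9}→65
  placing 0:z first → 93 extensions
  placing 1:x first → 113 extensions
total linear extensions = 206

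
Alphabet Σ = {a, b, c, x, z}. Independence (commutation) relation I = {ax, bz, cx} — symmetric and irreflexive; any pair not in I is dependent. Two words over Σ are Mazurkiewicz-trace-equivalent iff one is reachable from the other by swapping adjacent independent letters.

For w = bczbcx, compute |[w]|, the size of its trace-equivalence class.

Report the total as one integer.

#0=b has no predecessor
#1=c depends on [0:b]
#2=z depends on [1:c]
#3=b depends on [1:c]
#4=c depends on [2:z, 3:b]
#5=x depends on [2:z, 3:b]
sources: [0:b]
N(rest) = Σ N(rest − s) over sources s of rest; N(one piece) = 1:
  size 1 → [4]=1  [5]=1
  size 2 → [4,5]=2
  size 3 → [2,4,5]=2  [3,4,5]=2
  size 4 → [2,3,4,5]=4
  first=0(b) contributes 4

4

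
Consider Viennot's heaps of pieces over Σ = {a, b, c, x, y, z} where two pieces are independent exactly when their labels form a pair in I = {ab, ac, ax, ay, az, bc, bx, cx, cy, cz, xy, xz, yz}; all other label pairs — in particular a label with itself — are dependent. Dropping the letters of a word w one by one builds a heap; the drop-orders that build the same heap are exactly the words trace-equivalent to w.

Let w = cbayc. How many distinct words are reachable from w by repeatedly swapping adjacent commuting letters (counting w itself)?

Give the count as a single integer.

0(c) covers ∅
1(b) covers ∅
2(a) covers ∅
3(y) covers 1:b
4(c) covers 0:c
floor of heap: 0:c, 1:b, 2:a
completions by unplaced set U, small U first (add the entries for U minus each lowest piece of U):
  |U|=1: {2}:1  {3}:1  {4}:1
  |U|=2: {0,4}:1  {1,3}:1  {2,3}:2  {2,4}:2  {3,4}:2
  |U|=3: {0,2,4}:3  {0,3,4}:3  {1,2,3}:3  {1,3,4}:3  {2,3,4}:6
  start at 0(c): 12
  start at 1(b): 12
  start at 2(a): 6
sum over floor = 30

30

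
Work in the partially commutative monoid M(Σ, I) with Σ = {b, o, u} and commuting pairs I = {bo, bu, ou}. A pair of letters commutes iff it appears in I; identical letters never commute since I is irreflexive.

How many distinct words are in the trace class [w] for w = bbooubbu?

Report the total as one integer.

0(b) covers ∅
1(b) covers 0:b
2(o) covers ∅
3(o) covers 2:o
4(u) covers ∅
5(b) covers 1:b
6(b) covers 5:b
7(u) covers 4:u
floor of heap: 0:b, 2:o, 4:u
completions by unplaced set U, small U first (add the entries for U minus each lowest piece of U):
  |U|=1: {3}:1  {6}:1  {7}:1
  |U|=2: {2,3}:1  {3,6}:2  {3,7}:2  {4,7}:1  {5,6}:1  {6,7}:2
  |U|=3: {1,5,6}:1  {2,3,6}:3  {2,3,7}:3  {3,4,7}:3  {3,5,6}:3  {3,6,7}:6  {4,6,7}:3  {5,6,7}:3
  |U|=4: {0,1,5,6}:1  {1,3,5,6}:4  {1,5,6,7}:4  {2,3,4,7}:6  {2,3,5,6}:6  {2,3,6,7}:12  {3,4,6,7}:12  {3,5,6,7}:12  {4,5,6,7}:6
  |U|=5: {0,1,3,5,6}:5  {0,1,5,6,7}:5  {1,2,3,5,6}:10  {1,3,5,6,7}:20  {1,4,5,6,7}:10  {2,3,4,6,7}:30  {2,3,5,6,7}:30  {3,4,5,6,7}:30
  |U|=6: {0,1,2,3,5,6}:15  {0,1,3,5,6,7}:30  {0,1,4,5,6,7}:15  {1,2,3,5,6,7}:60  {1,3,4,5,6,7}:60  {2,3,4,5,6,7}:90
  start at 0(b): 210
  start at 2(o): 105
  start at 4(u): 105
sum over floor = 420

420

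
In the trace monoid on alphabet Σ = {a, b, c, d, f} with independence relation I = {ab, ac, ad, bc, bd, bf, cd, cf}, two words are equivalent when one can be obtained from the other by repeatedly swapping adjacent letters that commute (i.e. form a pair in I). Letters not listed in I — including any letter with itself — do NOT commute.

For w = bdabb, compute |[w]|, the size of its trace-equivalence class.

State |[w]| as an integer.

20

0(b) covers ∅
1(d) covers ∅
2(a) covers ∅
3(b) covers 0:b
4(b) covers 3:b
floor of heap: 0:b, 1:d, 2:a
completions by unplaced set U, small U first (add the entries for U minus each lowest piece of U):
  |U|=1: {1}:1  {2}:1  {4}:1
  |U|=2: {1,2}:2  {1,4}:2  {2,4}:2  {3,4}:1
  |U|=3: {0,3,4}:1  {1,2,4}:6  {1,3,4}:3  {2,3,4}:3
  start at 0(b): 12
  start at 1(d): 4
  start at 2(a): 4
sum over floor = 20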